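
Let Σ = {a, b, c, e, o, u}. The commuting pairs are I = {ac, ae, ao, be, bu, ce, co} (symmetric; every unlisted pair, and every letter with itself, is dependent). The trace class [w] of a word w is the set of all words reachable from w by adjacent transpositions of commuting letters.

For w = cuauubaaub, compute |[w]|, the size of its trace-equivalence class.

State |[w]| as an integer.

6

drop 0:c onto floor
drop 1:u onto {0:c}
drop 2:a onto {1:u}
drop 3:u onto {2:a}
drop 4:u onto {3:u}
drop 5:b onto {2:a}
drop 6:a onto {4:u, 5:b}
drop 7:a onto {6:a}
drop 8:u onto {7:a}
drop 9:b onto {7:a}
ground layer = {0:c}
drop-orders for the pieces not yet dropped (sum over which currently-grounded one goes next):
  1 to go: {8} 1  {9} 1
  2 to go: {8,9} 2
  3 to go: {7,8,9} 2
  4 to go: {6,7,8,9} 2
  5 to go: {4,6,7,8,9} 2  {5,6,7,8,9} 2
  6 to go: {3,4,6,7,8,9} 2  {4,5,6,7,8,9} 4
  7 to go: {3,4,5,6,7,8,9} 6
  8 to go: {2,3,4,5,6,7,8,9} 6
  if 0:c drops first: 6 orders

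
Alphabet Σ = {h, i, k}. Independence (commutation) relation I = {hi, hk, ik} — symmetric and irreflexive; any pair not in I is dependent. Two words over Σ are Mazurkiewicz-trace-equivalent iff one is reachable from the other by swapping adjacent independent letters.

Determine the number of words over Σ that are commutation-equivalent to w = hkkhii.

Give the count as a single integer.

0(h) covers ∅
1(k) covers ∅
2(k) covers 1:k
3(h) covers 0:h
4(i) covers ∅
5(i) covers 4:i
floor of heap: 0:h, 1:k, 4:i
completions by unplaced set U, small U first (add the entries for U minus each lowest piece of U):
  |U|=1: {2}:1  {3}:1  {5}:1
  |U|=2: {0,3}:1  {1,2}:1  {2,3}:2  {2,5}:2  {3,5}:2  {4,5}:1
  |U|=3: {0,2,3}:3  {0,3,5}:3  {1,2,3}:3  {1,2,5}:3  {2,3,5}:6  {2,4,5}:3  {3,4,5}:3
  |U|=4: {0,1,2,3}:6  {0,2,3,5}:12  {0,3,4,5}:6  {1,2,3,5}:12  {1,2,4,5}:6  {2,3,4,5}:12
  start at 0(h): 30
  start at 1(k): 30
  start at 4(i): 30
sum over floor = 90

90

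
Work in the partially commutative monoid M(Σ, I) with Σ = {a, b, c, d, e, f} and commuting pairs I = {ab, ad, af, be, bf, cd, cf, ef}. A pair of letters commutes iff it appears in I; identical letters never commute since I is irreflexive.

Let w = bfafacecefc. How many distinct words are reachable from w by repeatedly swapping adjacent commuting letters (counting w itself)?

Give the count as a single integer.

0(b) covers ∅
1(f) covers ∅
2(a) covers ∅
3(f) covers 1:f
4(a) covers 2:a
5(c) covers 0:b, 4:a
6(e) covers 5:c
7(c) covers 6:e
8(e) covers 7:c
9(f) covers 3:f
10(c) covers 8:e
floor of heap: 0:b, 1:f, 2:a
completions by unplaced set U, small U first (add the entries for U minus each lowest piece of U):
  |U|=1: {9}:1  {10}:1
  |U|=2: {3,9}:1  {8,10}:1  {9,10}:2
  |U|=3: {1,3,9}:1  {3,9,10}:3  {7,8,10}:1  {8,9,10}:3
  |U|=4: {1,3,9,10}:4  {3,8,9,10}:6  {6,7,8,10}:1  {7,8,9,10}:4
  |U|=5: {1,3,8,9,10}:10  {3,7,8,9,10}:10  {5,6,7,8,10}:1  {6,7,8,9,10}:5
  |U|=6: {0,5,6,7,8,10}:1  {1,3,7,8,9,10}:20  {3,6,7,8,9,10}:15  {4,5,6,7,8,10}:1  {5,6,7,8,9,10}:6
  |U|=7: {0,4,5,6,7,8,10}:2  {0,5,6,7,8,9,10}:7  {1,3,6,7,8,9,10}:35  {2,4,5,6,7,8,10}:1  {3,5,6,7,8,9,10}:21  {4,5,6,7,8,9,10}:7
  |U|=8: {0,2,4,5,6,7,8,10}:3  {0,3,5,6,7,8,9,10}:28  {0,4,5,6,7,8,9,10}:16  {1,3,5,6,7,8,9,10}:56  {2,4,5,6,7,8,9,10}:8  {3,4,5,6,7,8,9,10}:28
  |U|=9: {0,1,3,5,6,7,8,9,10}:84  {0,2,4,5,6,7,8,9,10}:27  {0,3,4,5,6,7,8,9,10}:72  {1,3,4,5,6,7,8,9,10}:84  {2,3,4,5,6,7,8,9,10}:36
  start at 0(b): 120
  start at 1(f): 135
  start at 2(a): 240
sum over floor = 495

495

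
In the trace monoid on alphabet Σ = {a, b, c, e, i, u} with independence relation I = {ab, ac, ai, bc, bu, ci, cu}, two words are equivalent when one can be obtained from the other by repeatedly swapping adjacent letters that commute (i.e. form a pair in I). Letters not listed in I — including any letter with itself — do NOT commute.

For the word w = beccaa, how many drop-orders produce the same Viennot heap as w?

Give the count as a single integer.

piece 0:b — minimal
piece 1:e rests on {0:b}
piece 2:c rests on {1:e}
piece 3:c rests on {2:c}
piece 4:a rests on {1:e}
piece 5:a rests on {4:a}
minimal pieces: {0:b}
ways to finish when only these pieces remain (= sum over removing one remaining piece with nothing left below it):
  1 left: {3}→1  {5}→1
  2 left: {2,3}→1  {3,5}→2  {4,5}→1
  3 left: {2,3,5}→3  {3,4,5}→3
  4 left: {2,3,4,5}→6
  placing 0:b first → 6 extensions

6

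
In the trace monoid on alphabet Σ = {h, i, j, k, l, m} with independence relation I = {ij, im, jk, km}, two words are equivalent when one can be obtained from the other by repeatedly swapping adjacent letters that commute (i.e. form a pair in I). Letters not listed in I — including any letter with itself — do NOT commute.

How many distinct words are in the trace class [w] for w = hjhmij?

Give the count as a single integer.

drop 0:h onto floor
drop 1:j onto {0:h}
drop 2:h onto {1:j}
drop 3:m onto {2:h}
drop 4:i onto {2:h}
drop 5:j onto {3:m}
ground layer = {0:h}
drop-orders for the pieces not yet dropped (sum over which currently-grounded one goes next):
  1 to go: {4} 1  {5} 1
  2 to go: {3,5} 1  {4,5} 2
  3 to go: {3,4,5} 3
  4 to go: {2,3,4,5} 3
  if 0:h drops first: 3 orders

3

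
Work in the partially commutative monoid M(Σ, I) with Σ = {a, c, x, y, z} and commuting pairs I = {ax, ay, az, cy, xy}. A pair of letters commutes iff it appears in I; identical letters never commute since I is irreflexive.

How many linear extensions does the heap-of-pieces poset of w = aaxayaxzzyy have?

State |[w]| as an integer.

990

drop 0:a onto floor
drop 1:a onto {0:a}
drop 2:x onto floor
drop 3:a onto {1:a}
drop 4:y onto floor
drop 5:a onto {3:a}
drop 6:x onto {2:x}
drop 7:z onto {4:y, 6:x}
drop 8:z onto {7:z}
drop 9:y onto {8:z}
drop 10:y onto {9:y}
ground layer = {0:a, 2:x, 4:y}
drop-orders for the pieces not yet dropped (sum over which currently-grounded one goes next):
  1 to go: {5} 1  {10} 1
  2 to go: {3,5} 1  {5,10} 2  {9,10} 1
  3 to go: {1,3,5} 1  {3,5,10} 3  {5,9,10} 3  {8,9,10} 1
  4 to go: {0,1,3,5} 1  {1,3,5,10} 4  {3,5,9,10} 6  {5,8,9,10} 4  {7,8,9,10} 1
  5 to go: {0,1,3,5,10} 5  {1,3,5,9,10} 10  {3,5,8,9,10} 10  {4,7,8,9,10} 1  {5,7,8,9,10} 5  {6,7,8,9,10} 1
  6 to go: {0,1,3,5,9,10} 15  {1,3,5,8,9,10} 20  {2,6,7,8,9,10} 1  {3,5,7,8,9,10} 15  {4,5,7,8,9,10} 6  {4,6,7,8,9,10} 2  {5,6,7,8,9,10} 6
  7 to go: {0,1,3,5,8,9,10} 35  {1,3,5,7,8,9,10} 35  {2,4,6,7,8,9,10} 3  {2,5,6,7,8,9,10} 7  {3,4,5,7,8,9,10} 21  {3,5,6,7,8,9,10} 21  {4,5,6,7,8,9,10} 14
  8 to go: {0,1,3,5,7,8,9,10} 70  {1,3,4,5,7,8,9,10} 56  {1,3,5,6,7,8,9,10} 56  {2,3,5,6,7,8,9,10} 28  {2,4,5,6,7,8,9,10} 24  {3,4,5,6,7,8,9,10} 56
  9 to go: {0,1,3,4,5,7,8,9,10} 126  {0,1,3,5,6,7,8,9,10} 126  {1,2,3,5,6,7,8,9,10} 84  {1,3,4,5,6,7,8,9,10} 168  {2,3,4,5,6,7,8,9,10} 108
  if 0:a drops first: 360 orders
  if 2:x drops first: 420 orders
  if 4:y drops first: 210 orders
heap linearizations: 990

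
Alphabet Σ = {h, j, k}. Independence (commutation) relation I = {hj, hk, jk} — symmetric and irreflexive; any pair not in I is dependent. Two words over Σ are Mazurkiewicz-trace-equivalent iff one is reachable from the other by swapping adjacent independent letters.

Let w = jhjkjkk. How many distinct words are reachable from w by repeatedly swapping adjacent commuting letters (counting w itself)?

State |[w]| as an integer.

drop 0:j onto floor
drop 1:h onto floor
drop 2:j onto {0:j}
drop 3:k onto floor
drop 4:j onto {2:j}
drop 5:k onto {3:k}
drop 6:k onto {5:k}
ground layer = {0:j, 1:h, 3:k}
drop-orders for the pieces not yet dropped (sum over which currently-grounded one goes next):
  1 to go: {1} 1  {4} 1  {6} 1
  2 to go: {1,4} 2  {1,6} 2  {2,4} 1  {4,6} 2  {5,6} 1
  3 to go: {0,2,4} 1  {1,2,4} 3  {1,4,6} 6  {1,5,6} 3  {2,4,6} 3  {3,5,6} 1  {4,5,6} 3
  4 to go: {0,1,2,4} 4  {0,2,4,6} 4  {1,2,4,6} 12  {1,3,5,6} 4  {1,4,5,6} 12  {2,4,5,6} 6  {3,4,5,6} 4
  5 to go: {0,1,2,4,6} 20  {0,2,4,5,6} 10  {1,2,4,5,6} 30  {1,3,4,5,6} 20  {2,3,4,5,6} 10
  if 0:j drops first: 60 orders
  if 1:h drops first: 20 orders
  if 3:k drops first: 60 orders
heap linearizations: 140

140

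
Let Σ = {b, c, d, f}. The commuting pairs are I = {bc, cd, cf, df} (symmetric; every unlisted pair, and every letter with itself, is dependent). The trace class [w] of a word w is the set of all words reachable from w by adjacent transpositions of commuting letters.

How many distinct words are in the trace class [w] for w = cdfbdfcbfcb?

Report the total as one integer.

660

drop 0:c onto floor
drop 1:d onto floor
drop 2:f onto floor
drop 3:b onto {1:d, 2:f}
drop 4:d onto {3:b}
drop 5:f onto {3:b}
drop 6:c onto {0:c}
drop 7:b onto {4:d, 5:f}
drop 8:f onto {7:b}
drop 9:c onto {6:c}
drop 10:b onto {8:f}
ground layer = {0:c, 1:d, 2:f}
drop-orders for the pieces not yet dropped (sum over which currently-grounded one goes next):
  1 to go: {9} 1  {10} 1
  2 to go: {6,9} 1  {8,10} 1  {9,10} 2
  3 to go: {0,6,9} 1  {6,9,10} 3  {7,8,10} 1  {8,9,10} 3
  4 to go: {0,6,9,10} 4  {4,7,8,10} 1  {5,7,8,10} 1  {6,8,9,10} 6  {7,8,9,10} 4
  5 to go: {0,6,8,9,10} 10  {4,5,7,8,10} 2  {4,7,8,9,10} 5  {5,7,8,9,10} 5  {6,7,8,9,10} 10
  6 to go: {0,6,7,8,9,10} 20  {3,4,5,7,8,10} 2  {4,5,7,8,9,10} 12  {4,6,7,8,9,10} 15  {5,6,7,8,9,10} 15
  7 to go: {0,4,6,7,8,9,10} 35  {0,5,6,7,8,9,10} 35  {1,3,4,5,7,8,10} 2  {2,3,4,5,7,8,10} 2  {3,4,5,7,8,9,10} 14  {4,5,6,7,8,9,10} 42
  8 to go: {0,4,5,6,7,8,9,10} 112  {1,2,3,4,5,7,8,10} 4  {1,3,4,5,7,8,9,10} 16  {2,3,4,5,7,8,9,10} 16  {3,4,5,6,7,8,9,10} 56
  9 to go: {0,3,4,5,6,7,8,9,10} 168  {1,2,3,4,5,7,8,9,10} 36  {1,3,4,5,6,7,8,9,10} 72  {2,3,4,5,6,7,8,9,10} 72
  if 0:c drops first: 180 orders
  if 1:d drops first: 240 orders
  if 2:f drops first: 240 orders
heap linearizations: 660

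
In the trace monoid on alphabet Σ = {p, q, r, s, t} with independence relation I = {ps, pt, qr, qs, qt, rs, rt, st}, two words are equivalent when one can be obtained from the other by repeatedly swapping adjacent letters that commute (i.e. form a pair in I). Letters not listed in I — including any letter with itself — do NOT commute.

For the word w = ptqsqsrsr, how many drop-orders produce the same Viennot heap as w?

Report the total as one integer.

3024

drop 0:p onto floor
drop 1:t onto floor
drop 2:q onto {0:p}
drop 3:s onto floor
drop 4:q onto {2:q}
drop 5:s onto {3:s}
drop 6:r onto {0:p}
drop 7:s onto {5:s}
drop 8:r onto {6:r}
ground layer = {0:p, 1:t, 3:s}
drop-orders for the pieces not yet dropped (sum over which currently-grounded one goes next):
  1 to go: {1} 1  {4} 1  {7} 1  {8} 1
  2 to go: {1,4} 2  {1,7} 2  {1,8} 2  {2,4} 1  {4,7} 2  {4,8} 2  {5,7} 1  {6,8} 1  {7,8} 2
  3 to go: {1,2,4} 3  {1,4,7} 6  {1,4,8} 6  {1,5,7} 3  {1,6,8} 3  {1,7,8} 6  {2,4,7} 3  {2,4,8} 3  {3,5,7} 1  {4,5,7} 3  {4,6,8} 3  {4,7,8} 6  {5,7,8} 3  {6,7,8} 3
  4 to go: {1,2,4,7} 12  {1,2,4,8} 12  {1,3,5,7} 4  {1,4,5,7} 12  {1,4,6,8} 12  {1,4,7,8} 24  {1,5,7,8} 12  {1,6,7,8} 12  {2,4,5,7} 6  {2,4,6,8} 6  {2,4,7,8} 12  {3,4,5,7} 4  {3,5,7,8} 4  {4,5,7,8} 12  {4,6,7,8} 12  {5,6,7,8} 6
  5 to go: {0,2,4,6,8} 6  {1,2,4,5,7} 30  {1,2,4,6,8} 30  {1,2,4,7,8} 60  {1,3,4,5,7} 20  {1,3,5,7,8} 20  {1,4,5,7,8} 60  {1,4,6,7,8} 60  {1,5,6,7,8} 30  {2,3,4,5,7} 10  {2,4,5,7,8} 30  {2,4,6,7,8} 30  {3,4,5,7,8} 20  {3,5,6,7,8} 10  {4,5,6,7,8} 30
  6 to go: {0,1,2,4,6,8} 36  {0,2,4,6,7,8} 36  {1,2,3,4,5,7} 60  {1,2,4,5,7,8} 180  {1,2,4,6,7,8} 180  {1,3,4,5,7,8} 120  {1,3,5,6,7,8} 60  {1,4,5,6,7,8} 180  {2,3,4,5,7,8} 60  {2,4,5,6,7,8} 90  {3,4,5,6,7,8} 60
  7 to go: {0,1,2,4,6,7,8} 252  {0,2,4,5,6,7,8} 126  {1,2,3,4,5,7,8} 420  {1,2,4,5,6,7,8} 630  {1,3,4,5,6,7,8} 420  {2,3,4,5,6,7,8} 210
  if 0:p drops first: 1680 orders
  if 1:t drops first: 336 orders
  if 3:s drops first: 1008 orders
heap linearizations: 3024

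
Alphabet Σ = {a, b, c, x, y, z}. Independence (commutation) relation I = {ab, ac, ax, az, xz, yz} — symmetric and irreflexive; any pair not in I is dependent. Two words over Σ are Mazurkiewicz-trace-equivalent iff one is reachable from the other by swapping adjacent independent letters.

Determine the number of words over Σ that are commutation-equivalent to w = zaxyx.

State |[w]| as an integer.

10

0(z) covers ∅
1(a) covers ∅
2(x) covers ∅
3(y) covers 1:a, 2:x
4(x) covers 3:y
floor of heap: 0:z, 1:a, 2:x
completions by unplaced set U, small U first (add the entries for U minus each lowest piece of U):
  |U|=1: {0}:1  {4}:1
  |U|=2: {0,4}:2  {3,4}:1
  |U|=3: {0,3,4}:3  {1,3,4}:1  {2,3,4}:1
  start at 0(z): 2
  start at 1(a): 4
  start at 2(x): 4
sum over floor = 10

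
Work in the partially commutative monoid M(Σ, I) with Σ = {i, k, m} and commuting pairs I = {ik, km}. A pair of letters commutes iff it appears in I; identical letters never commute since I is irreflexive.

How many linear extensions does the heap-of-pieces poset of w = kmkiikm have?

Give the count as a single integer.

0(k) covers ∅
1(m) covers ∅
2(k) covers 0:k
3(i) covers 1:m
4(i) covers 3:i
5(k) covers 2:k
6(m) covers 4:i
floor of heap: 0:k, 1:m
completions by unplaced set U, small U first (add the entries for U minus each lowest piece of U):
  |U|=1: {5}:1  {6}:1
  |U|=2: {2,5}:1  {4,6}:1  {5,6}:2
  |U|=3: {0,2,5}:1  {2,5,6}:3  {3,4,6}:1  {4,5,6}:3
  |U|=4: {0,2,5,6}:4  {1,3,4,6}:1  {2,4,5,6}:6  {3,4,5,6}:4
  |U|=5: {0,2,4,5,6}:10  {1,3,4,5,6}:5  {2,3,4,5,6}:10
  start at 0(k): 15
  start at 1(m): 20
sum over floor = 35

35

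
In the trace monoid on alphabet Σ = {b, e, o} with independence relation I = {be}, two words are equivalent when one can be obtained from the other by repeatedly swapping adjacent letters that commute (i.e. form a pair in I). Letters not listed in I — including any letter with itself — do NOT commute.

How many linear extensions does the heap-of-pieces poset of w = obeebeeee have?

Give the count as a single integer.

28

piece 0:o — minimal
piece 1:b rests on {0:o}
piece 2:e rests on {0:o}
piece 3:e rests on {2:e}
piece 4:b rests on {1:b}
piece 5:e rests on {3:e}
piece 6:e rests on {5:e}
piece 7:e rests on {6:e}
piece 8:e rests on {7:e}
minimal pieces: {0:o}
ways to finish when only these pieces remain (= sum over removing one remaining piece with nothing left below it):
  1 left: {4}→1  {8}→1
  2 left: {1,4}→1  {4,8}→2  {7,8}→1
  3 left: {1,4,8}→3  {4,7,8}→3  {6,7,8}→1
  4 left: {1,4,7,8}→6  {4,6,7,8}→4  {5,6,7,8}→1
  5 left: {1,4,6,7,8}→10  {3,5,6,7,8}→1  {4,5,6,7,8}→5
  6 left: {1,4,5,6,7,8}→15  {2,3,5,6,7,8}→1  {3,4,5,6,7,8}→6
  7 left: {1,3,4,5,6,7,8}→21  {2,3,4,5,6,7,8}→7
  placing 0:o first → 28 extensions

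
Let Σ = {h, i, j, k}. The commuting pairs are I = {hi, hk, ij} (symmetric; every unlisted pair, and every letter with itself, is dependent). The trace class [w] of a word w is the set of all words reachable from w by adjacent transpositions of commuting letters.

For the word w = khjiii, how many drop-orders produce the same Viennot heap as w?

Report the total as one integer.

14

#0=k has no predecessor
#1=h has no predecessor
#2=j depends on [0:k, 1:h]
#3=i depends on [0:k]
#4=i depends on [3:i]
#5=i depends on [4:i]
sources: [0:k, 1:h]
N(rest) = Σ N(rest − s) over sources s of rest; N(one piece) = 1:
  size 1 → [2]=1  [5]=1
  size 2 → [1,2]=1  [2,5]=2  [4,5]=1
  size 3 → [1,2,5]=3  [2,4,5]=3  [3,4,5]=1
  size 4 → [1,2,4,5]=6  [2,3,4,5]=4
  first=0(k) contributes 10
  first=1(h) contributes 4
|[w]| = 14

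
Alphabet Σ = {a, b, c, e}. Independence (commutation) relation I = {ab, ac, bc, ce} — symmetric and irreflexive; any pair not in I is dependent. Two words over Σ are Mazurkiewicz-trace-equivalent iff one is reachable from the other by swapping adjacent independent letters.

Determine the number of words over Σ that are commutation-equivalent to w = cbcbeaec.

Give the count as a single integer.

56

#0=c has no predecessor
#1=b has no predecessor
#2=c depends on [0:c]
#3=b depends on [1:b]
#4=e depends on [3:b]
#5=a depends on [4:e]
#6=e depends on [5:a]
#7=c depends on [2:c]
sources: [0:c, 1:b]
N(rest) = Σ N(rest − s) over sources s of rest; N(one piece) = 1:
  size 1 → [6]=1  [7]=1
  size 2 → [2,7]=1  [5,6]=1  [6,7]=2
  size 3 → [0,2,7]=1  [2,6,7]=3  [4,5,6]=1  [5,6,7]=3
  size 4 → [0,2,6,7]=4  [2,5,6,7]=6  [3,4,5,6]=1  [4,5,6,7]=4
  size 5 → [0,2,5,6,7]=10  [1,3,4,5,6]=1  [2,4,5,6,7]=10  [3,4,5,6,7]=5
  size 6 → [0,2,4,5,6,7]=20  [1,3,4,5,6,7]=6  [2,3,4,5,6,7]=15
  first=0(c) contributes 21
  first=1(b) contributes 35
|[w]| = 56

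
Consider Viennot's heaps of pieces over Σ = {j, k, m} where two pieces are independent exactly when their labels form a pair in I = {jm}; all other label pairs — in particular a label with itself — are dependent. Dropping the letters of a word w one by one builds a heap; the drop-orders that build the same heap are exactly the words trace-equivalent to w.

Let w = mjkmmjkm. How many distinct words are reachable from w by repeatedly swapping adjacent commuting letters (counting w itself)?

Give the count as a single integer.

drop 0:m onto floor
drop 1:j onto floor
drop 2:k onto {0:m, 1:j}
drop 3:m onto {2:k}
drop 4:m onto {3:m}
drop 5:j onto {2:k}
drop 6:k onto {4:m, 5:j}
drop 7:m onto {6:k}
ground layer = {0:m, 1:j}
drop-orders for the pieces not yet dropped (sum over which currently-grounded one goes next):
  1 to go: {7} 1
  2 to go: {6,7} 1
  3 to go: {4,6,7} 1  {5,6,7} 1
  4 to go: {3,4,6,7} 1  {4,5,6,7} 2
  5 to go: {3,4,5,6,7} 3
  6 to go: {2,3,4,5,6,7} 3
  if 0:m drops first: 3 orders
  if 1:j drops first: 3 orders
heap linearizations: 6

6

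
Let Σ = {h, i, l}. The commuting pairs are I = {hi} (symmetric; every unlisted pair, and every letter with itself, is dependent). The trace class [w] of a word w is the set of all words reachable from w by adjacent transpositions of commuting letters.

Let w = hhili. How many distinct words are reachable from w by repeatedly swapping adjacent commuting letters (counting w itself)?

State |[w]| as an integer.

piece 0:h — minimal
piece 1:h rests on {0:h}
piece 2:i — minimal
piece 3:l rests on {1:h, 2:i}
piece 4:i rests on {3:l}
minimal pieces: {0:h, 2:i}
ways to finish when only these pieces remain (= sum over removing one remaining piece with nothing left below it):
  1 left: {4}→1
  2 left: {3,4}→1
  3 left: {1,3,4}→1  {2,3,4}→1
  placing 0:h first → 2 extensions
  placing 2:i first → 1 extensions
total linear extensions = 3

3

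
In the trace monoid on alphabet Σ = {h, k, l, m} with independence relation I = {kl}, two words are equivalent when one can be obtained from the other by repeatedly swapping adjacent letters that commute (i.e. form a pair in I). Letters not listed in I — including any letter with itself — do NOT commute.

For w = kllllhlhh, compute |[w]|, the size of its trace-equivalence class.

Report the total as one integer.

0(k) covers ∅
1(l) covers ∅
2(l) covers 1:l
3(l) covers 2:l
4(l) covers 3:l
5(h) covers 0:k, 4:l
6(l) covers 5:h
7(h) covers 6:l
8(h) covers 7:h
floor of heap: 0:k, 1:l
completions by unplaced set U, small U first (add the entries for U minus each lowest piece of U):
  |U|=1: {8}:1
  |U|=2: {7,8}:1
  |U|=3: {6,7,8}:1
  |U|=4: {5,6,7,8}:1
  |U|=5: {0,5,6,7,8}:1  {4,5,6,7,8}:1
  |U|=6: {0,4,5,6,7,8}:2  {3,4,5,6,7,8}:1
  |U|=7: {0,3,4,5,6,7,8}:3  {2,3,4,5,6,7,8}:1
  start at 0(k): 1
  start at 1(l): 4
sum over floor = 5

5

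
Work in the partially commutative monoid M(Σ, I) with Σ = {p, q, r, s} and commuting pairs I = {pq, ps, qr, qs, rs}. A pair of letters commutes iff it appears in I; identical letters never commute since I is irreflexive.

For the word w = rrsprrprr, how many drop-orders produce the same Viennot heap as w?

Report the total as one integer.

piece 0:r — minimal
piece 1:r rests on {0:r}
piece 2:s — minimal
piece 3:p rests on {1:r}
piece 4:r rests on {3:p}
piece 5:r rests on {4:r}
piece 6:p rests on {5:r}
piece 7:r rests on {6:p}
piece 8:r rests on {7:r}
minimal pieces: {0:r, 2:s}
ways to finish when only these pieces remain (= sum over removing one remaining piece with nothing left below it):
  1 left: {2}→1  {8}→1
  2 left: {2,8}→2  {7,8}→1
  3 left: {2,7,8}→3  {6,7,8}→1
  4 left: {2,6,7,8}→4  {5,6,7,8}→1
  5 left: {2,5,6,7,8}→5  {4,5,6,7,8}→1
  6 left: {2,4,5,6,7,8}→6  {3,4,5,6,7,8}→1
  7 left: {1,3,4,5,6,7,8}→1  {2,3,4,5,6,7,8}→7
  placing 0:r first → 8 extensions
  placing 2:s first → 1 extensions
total linear extensions = 9

9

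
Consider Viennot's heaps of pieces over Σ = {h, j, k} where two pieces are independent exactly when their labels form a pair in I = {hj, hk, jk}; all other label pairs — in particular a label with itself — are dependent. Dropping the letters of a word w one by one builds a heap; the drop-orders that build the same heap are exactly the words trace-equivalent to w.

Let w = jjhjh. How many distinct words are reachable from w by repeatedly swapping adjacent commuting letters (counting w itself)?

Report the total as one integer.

10

piece 0:j — minimal
piece 1:j rests on {0:j}
piece 2:h — minimal
piece 3:j rests on {1:j}
piece 4:h rests on {2:h}
minimal pieces: {0:j, 2:h}
ways to finish when only these pieces remain (= sum over removing one remaining piece with nothing left below it):
  1 left: {3}→1  {4}→1
  2 left: {1,3}→1  {2,4}→1  {3,4}→2
  3 left: {0,1,3}→1  {1,3,4}→3  {2,3,4}→3
  placing 0:j first → 6 extensions
  placing 2:h first → 4 extensions
total linear extensions = 10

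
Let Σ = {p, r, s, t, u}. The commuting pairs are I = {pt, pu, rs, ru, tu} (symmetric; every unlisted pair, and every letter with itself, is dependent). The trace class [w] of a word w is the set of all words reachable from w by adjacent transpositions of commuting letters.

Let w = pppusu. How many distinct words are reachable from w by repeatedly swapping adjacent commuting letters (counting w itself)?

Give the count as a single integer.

0(p) covers ∅
1(p) covers 0:p
2(p) covers 1:p
3(u) covers ∅
4(s) covers 2:p, 3:u
5(u) covers 4:s
floor of heap: 0:p, 3:u
completions by unplaced set U, small U first (add the entries for U minus each lowest piece of U):
  |U|=1: {5}:1
  |U|=2: {4,5}:1
  |U|=3: {2,4,5}:1  {3,4,5}:1
  |U|=4: {1,2,4,5}:1  {2,3,4,5}:2
  start at 0(p): 3
  start at 3(u): 1
sum over floor = 4

4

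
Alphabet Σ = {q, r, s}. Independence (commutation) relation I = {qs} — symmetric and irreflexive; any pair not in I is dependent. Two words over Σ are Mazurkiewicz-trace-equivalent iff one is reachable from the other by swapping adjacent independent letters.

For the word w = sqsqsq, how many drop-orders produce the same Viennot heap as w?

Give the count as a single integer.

20

piece 0:s — minimal
piece 1:q — minimal
piece 2:s rests on {0:s}
piece 3:q rests on {1:q}
piece 4:s rests on {2:s}
piece 5:q rests on {3:q}
minimal pieces: {0:s, 1:q}
ways to finish when only these pieces remain (= sum over removing one remaining piece with nothing left below it):
  1 left: {4}→1  {5}→1
  2 left: {2,4}→1  {3,5}→1  {4,5}→2
  3 left: {0,2,4}→1  {1,3,5}→1  {2,4,5}→3  {3,4,5}→3
  4 left: {0,2,4,5}→4  {1,3,4,5}→4  {2,3,4,5}→6
  placing 0:s first → 10 extensions
  placing 1:q first → 10 extensions
total linear extensions = 20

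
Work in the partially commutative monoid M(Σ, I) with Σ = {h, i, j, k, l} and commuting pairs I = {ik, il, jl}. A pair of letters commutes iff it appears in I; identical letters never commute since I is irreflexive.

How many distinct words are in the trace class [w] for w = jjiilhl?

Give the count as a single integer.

5

drop 0:j onto floor
drop 1:j onto {0:j}
drop 2:i onto {1:j}
drop 3:i onto {2:i}
drop 4:l onto floor
drop 5:h onto {3:i, 4:l}
drop 6:l onto {5:h}
ground layer = {0:j, 4:l}
drop-orders for the pieces not yet dropped (sum over which currently-grounded one goes next):
  1 to go: {6} 1
  2 to go: {5,6} 1
  3 to go: {3,5,6} 1  {4,5,6} 1
  4 to go: {2,3,5,6} 1  {3,4,5,6} 2
  5 to go: {1,2,3,5,6} 1  {2,3,4,5,6} 3
  if 0:j drops first: 4 orders
  if 4:l drops first: 1 orders
heap linearizations: 5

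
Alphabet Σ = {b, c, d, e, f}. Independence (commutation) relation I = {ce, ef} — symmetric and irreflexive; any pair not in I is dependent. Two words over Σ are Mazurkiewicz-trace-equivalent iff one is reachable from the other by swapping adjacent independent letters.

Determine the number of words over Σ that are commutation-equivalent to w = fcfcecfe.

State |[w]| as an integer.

28

0(f) covers ∅
1(c) covers 0:f
2(f) covers 1:c
3(c) covers 2:f
4(e) covers ∅
5(c) covers 3:c
6(f) covers 5:c
7(e) covers 4:e
floor of heap: 0:f, 4:e
completions by unplaced set U, small U first (add the entries for U minus each lowest piece of U):
  |U|=1: {6}:1  {7}:1
  |U|=2: {4,7}:1  {5,6}:1  {6,7}:2
  |U|=3: {3,5,6}:1  {4,6,7}:3  {5,6,7}:3
  |U|=4: {2,3,5,6}:1  {3,5,6,7}:4  {4,5,6,7}:6
  |U|=5: {1,2,3,5,6}:1  {2,3,5,6,7}:5  {3,4,5,6,7}:10
  |U|=6: {0,1,2,3,5,6}:1  {1,2,3,5,6,7}:6  {2,3,4,5,6,7}:15
  start at 0(f): 21
  start at 4(e): 7
sum over floor = 28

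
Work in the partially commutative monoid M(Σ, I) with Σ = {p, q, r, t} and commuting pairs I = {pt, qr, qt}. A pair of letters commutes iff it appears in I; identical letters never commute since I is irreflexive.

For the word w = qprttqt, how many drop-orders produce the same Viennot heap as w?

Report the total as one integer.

drop 0:q onto floor
drop 1:p onto {0:q}
drop 2:r onto {1:p}
drop 3:t onto {2:r}
drop 4:t onto {3:t}
drop 5:q onto {1:p}
drop 6:t onto {4:t}
ground layer = {0:q}
drop-orders for the pieces not yet dropped (sum over which currently-grounded one goes next):
  1 to go: {5} 1  {6} 1
  2 to go: {4,6} 1  {5,6} 2
  3 to go: {3,4,6} 1  {4,5,6} 3
  4 to go: {2,3,4,6} 1  {3,4,5,6} 4
  5 to go: {2,3,4,5,6} 5
  if 0:q drops first: 5 orders

5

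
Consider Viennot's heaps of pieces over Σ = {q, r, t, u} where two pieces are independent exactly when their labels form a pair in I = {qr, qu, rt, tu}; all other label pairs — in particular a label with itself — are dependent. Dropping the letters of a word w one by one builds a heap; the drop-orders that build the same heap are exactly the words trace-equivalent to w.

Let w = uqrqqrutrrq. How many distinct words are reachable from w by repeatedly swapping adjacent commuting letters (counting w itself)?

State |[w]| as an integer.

462

0(u) covers ∅
1(q) covers ∅
2(r) covers 0:u
3(q) covers 1:q
4(q) covers 3:q
5(r) covers 2:r
6(u) covers 5:r
7(t) covers 4:q
8(r) covers 6:u
9(r) covers 8:r
10(q) covers 7:t
floor of heap: 0:u, 1:q
completions by unplaced set U, small U first (add the entries for U minus each lowest piece of U):
  |U|=1: {9}:1  {10}:1
  |U|=2: {7,10}:1  {8,9}:1  {9,10}:2
  |U|=3: {4,7,10}:1  {6,8,9}:1  {7,9,10}:3  {8,9,10}:3
  |U|=4: {3,4,7,10}:1  {4,7,9,10}:4  {5,6,8,9}:1  {6,8,9,10}:4  {7,8,9,10}:6
  |U|=5: {1,3,4,7,10}:1  {2,5,6,8,9}:1  {3,4,7,9,10}:5  {4,7,8,9,10}:10  {5,6,8,9,10}:5  {6,7,8,9,10}:10
  |U|=6: {0,2,5,6,8,9}:1  {1,3,4,7,9,10}:6  {2,5,6,8,9,10}:6  {3,4,7,8,9,10}:15  {4,6,7,8,9,10}:20  {5,6,7,8,9,10}:15
  |U|=7: {0,2,5,6,8,9,10}:7  {1,3,4,7,8,9,10}:21  {2,5,6,7,8,9,10}:21  {3,4,6,7,8,9,10}:35  {4,5,6,7,8,9,10}:35
  |U|=8: {0,2,5,6,7,8,9,10}:28  {1,3,4,6,7,8,9,10}:56  {2,4,5,6,7,8,9,10}:56  {3,4,5,6,7,8,9,10}:70
  |U|=9: {0,2,4,5,6,7,8,9,10}:84  {1,3,4,5,6,7,8,9,10}:126  {2,3,4,5,6,7,8,9,10}:126
  start at 0(u): 252
  start at 1(q): 210
sum over floor = 462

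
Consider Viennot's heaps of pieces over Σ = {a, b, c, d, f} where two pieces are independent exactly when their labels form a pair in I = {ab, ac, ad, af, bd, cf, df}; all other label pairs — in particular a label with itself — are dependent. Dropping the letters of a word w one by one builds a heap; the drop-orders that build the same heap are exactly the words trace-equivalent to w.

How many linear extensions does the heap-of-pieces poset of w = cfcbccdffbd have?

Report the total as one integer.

93

#0=c has no predecessor
#1=f has no predecessor
#2=c depends on [0:c]
#3=b depends on [1:f, 2:c]
#4=c depends on [3:b]
#5=c depends on [4:c]
#6=d depends on [5:c]
#7=f depends on [3:b]
#8=f depends on [7:f]
#9=b depends on [5:c, 8:f]
#10=d depends on [6:d]
sources: [0:c, 1:f]
N(rest) = Σ N(rest − s) over sources s of rest; N(one piece) = 1:
  size 1 → [9]=1  [10]=1
  size 2 → [6,10]=1  [8,9]=1  [9,10]=2
  size 3 → [6,9,10]=3  [7,8,9]=1  [8,9,10]=3
  size 4 → [5,6,9,10]=3  [6,8,9,10]=6  [7,8,9,10]=4
  size 5 → [4,5,6,9,10]=3  [5,6,8,9,10]=9  [6,7,8,9,10]=10
  size 6 → [4,5,6,8,9,10]=12  [5,6,7,8,9,10]=19
  size 7 → [4,5,6,7,8,9,10]=31
  size 8 → [3,4,5,6,7,8,9,10]=31
  size 9 → [1,3,4,5,6,7,8,9,10]=31  [2,3,4,5,6,7,8,9,10]=31
  first=0(c) contributes 62
  first=1(f) contributes 31
|[w]| = 93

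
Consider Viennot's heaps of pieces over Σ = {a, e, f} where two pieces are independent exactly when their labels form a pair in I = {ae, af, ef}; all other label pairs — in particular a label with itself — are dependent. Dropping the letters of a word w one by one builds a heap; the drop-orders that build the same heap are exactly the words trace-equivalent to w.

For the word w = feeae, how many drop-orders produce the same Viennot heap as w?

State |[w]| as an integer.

20

#0=f has no predecessor
#1=e has no predecessor
#2=e depends on [1:e]
#3=a has no predecessor
#4=e depends on [2:e]
sources: [0:f, 1:e, 3:a]
N(rest) = Σ N(rest − s) over sources s of rest; N(one piece) = 1:
  size 1 → [0]=1  [3]=1  [4]=1
  size 2 → [0,3]=2  [0,4]=2  [2,4]=1  [3,4]=2
  size 3 → [0,2,4]=3  [0,3,4]=6  [1,2,4]=1  [2,3,4]=3
  first=0(f) contributes 4
  first=1(e) contributes 12
  first=3(a) contributes 4
|[w]| = 20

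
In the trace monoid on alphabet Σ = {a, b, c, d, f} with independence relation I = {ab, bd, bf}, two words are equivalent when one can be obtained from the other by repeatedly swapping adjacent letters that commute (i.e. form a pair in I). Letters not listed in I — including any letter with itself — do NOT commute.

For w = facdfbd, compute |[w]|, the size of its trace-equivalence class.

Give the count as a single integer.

drop 0:f onto floor
drop 1:a onto {0:f}
drop 2:c onto {1:a}
drop 3:d onto {2:c}
drop 4:f onto {3:d}
drop 5:b onto {2:c}
drop 6:d onto {4:f}
ground layer = {0:f}
drop-orders for the pieces not yet dropped (sum over which currently-grounded one goes next):
  1 to go: {5} 1  {6} 1
  2 to go: {4,6} 1  {5,6} 2
  3 to go: {3,4,6} 1  {4,5,6} 3
  4 to go: {3,4,5,6} 4
  5 to go: {2,3,4,5,6} 4
  if 0:f drops first: 4 orders

4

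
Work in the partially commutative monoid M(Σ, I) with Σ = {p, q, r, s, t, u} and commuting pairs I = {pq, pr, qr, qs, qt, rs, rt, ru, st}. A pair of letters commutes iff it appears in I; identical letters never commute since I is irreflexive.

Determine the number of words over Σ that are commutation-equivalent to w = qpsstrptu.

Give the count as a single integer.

189

piece 0:q — minimal
piece 1:p — minimal
piece 2:s rests on {1:p}
piece 3:s rests on {2:s}
piece 4:t rests on {1:p}
piece 5:r — minimal
piece 6:p rests on {3:s, 4:t}
piece 7:t rests on {6:p}
piece 8:u rests on {0:q, 7:t}
minimal pieces: {0:q, 1:p, 5:r}
ways to finish when only these pieces remain (= sum over removing one remaining piece with nothing left below it):
  1 left: {5}→1  {8}→1
  2 left: {0,8}→1  {5,8}→2  {7,8}→1
  3 left: {0,5,8}→3  {0,7,8}→2  {5,7,8}→3  {6,7,8}→1
  4 left: {0,5,7,8}→8  {0,6,7,8}→3  {3,6,7,8}→1  {4,6,7,8}→1  {5,6,7,8}→4
  5 left: {0,3,6,7,8}→4  {0,4,6,7,8}→4  {0,5,6,7,8}→15  {2,3,6,7,8}→1  {3,4,6,7,8}→2  {3,5,6,7,8}→5  {4,5,6,7,8}→5
  6 left: {0,2,3,6,7,8}→5  {0,3,4,6,7,8}→10  {0,3,5,6,7,8}→24  {0,4,5,6,7,8}→24  {2,3,4,6,7,8}→3  {2,3,5,6,7,8}→6  {3,4,5,6,7,8}→12
  7 left: {0,2,3,4,6,7,8}→18  {0,2,3,5,6,7,8}→35  {0,3,4,5,6,7,8}→70  {1,2,3,4,6,7,8}→3  {2,3,4,5,6,7,8}→21
  placing 0:q first → 24 extensions
  placing 1:p first → 144 extensions
  placing 5:r first → 21 extensions
total linear extensions = 189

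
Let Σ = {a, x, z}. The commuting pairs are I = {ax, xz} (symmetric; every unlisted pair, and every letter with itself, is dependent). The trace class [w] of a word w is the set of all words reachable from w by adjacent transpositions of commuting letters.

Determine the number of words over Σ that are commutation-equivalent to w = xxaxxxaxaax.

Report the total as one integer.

piece 0:x — minimal
piece 1:x rests on {0:x}
piece 2:a — minimal
piece 3:x rests on {1:x}
piece 4:x rests on {3:x}
piece 5:x rests on {4:x}
piece 6:a rests on {2:a}
piece 7:x rests on {5:x}
piece 8:a rests on {6:a}
piece 9:a rests on {8:a}
piece 10:x rests on {7:x}
minimal pieces: {0:x, 2:a}
ways to finish when only these pieces remain (= sum over removing one remaining piece with nothing left below it):
  1 left: {9}→1  {10}→1
  2 left: {7,10}→1  {8,9}→1  {9,10}→2
  3 left: {5,7,10}→1  {6,8,9}→1  {7,9,10}→3  {8,9,10}→3
  4 left: {2,6,8,9}→1  {4,5,7,10}→1  {5,7,9,10}→4  {6,8,9,10}→4  {7,8,9,10}→6
  5 left: {2,6,8,9,10}→5  {3,4,5,7,10}→1  {4,5,7,9,10}→5  {5,7,8,9,10}→10  {6,7,8,9,10}→10
  6 left: {1,3,4,5,7,10}→1  {2,6,7,8,9,10}→15  {3,4,5,7,9,10}→6  {4,5,7,8,9,10}→15  {5,6,7,8,9,10}→20
  7 left: {0,1,3,4,5,7,10}→1  {1,3,4,5,7,9,10}→7  {2,5,6,7,8,9,10}→35  {3,4,5,7,8,9,10}→21  {4,5,6,7,8,9,10}→35
  8 left: {0,1,3,4,5,7,9,10}→8  {1,3,4,5,7,8,9,10}→28  {2,4,5,6,7,8,9,10}→70  {3,4,5,6,7,8,9,10}→56
  9 left: {0,1,3,4,5,7,8,9,10}→36  {1,3,4,5,6,7,8,9,10}→84  {2,3,4,5,6,7,8,9,10}→126
  placing 0:x first → 210 extensions
  placing 2:a first → 120 extensions
total linear extensions = 330

330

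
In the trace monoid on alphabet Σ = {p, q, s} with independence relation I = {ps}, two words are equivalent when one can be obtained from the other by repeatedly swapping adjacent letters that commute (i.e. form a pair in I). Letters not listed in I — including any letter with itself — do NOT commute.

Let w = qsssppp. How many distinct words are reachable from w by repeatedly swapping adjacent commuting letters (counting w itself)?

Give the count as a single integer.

20

#0=q has no predecessor
#1=s depends on [0:q]
#2=s depends on [1:s]
#3=s depends on [2:s]
#4=p depends on [0:q]
#5=p depends on [4:p]
#6=p depends on [5:p]
sources: [0:q]
N(rest) = Σ N(rest − s) over sources s of rest; N(one piece) = 1:
  size 1 → [3]=1  [6]=1
  size 2 → [2,3]=1  [3,6]=2  [5,6]=1
  size 3 → [1,2,3]=1  [2,3,6]=3  [3,5,6]=3  [4,5,6]=1
  size 4 → [1,2,3,6]=4  [2,3,5,6]=6  [3,4,5,6]=4
  size 5 → [1,2,3,5,6]=10  [2,3,4,5,6]=10
  first=0(q) contributes 20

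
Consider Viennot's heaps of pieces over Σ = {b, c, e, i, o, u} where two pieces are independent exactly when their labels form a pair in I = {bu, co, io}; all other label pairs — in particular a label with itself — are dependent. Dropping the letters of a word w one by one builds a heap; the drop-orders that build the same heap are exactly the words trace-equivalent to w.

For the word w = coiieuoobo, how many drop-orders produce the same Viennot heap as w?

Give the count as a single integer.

piece 0:c — minimal
piece 1:o — minimal
piece 2:i rests on {0:c}
piece 3:i rests on {2:i}
piece 4:e rests on {1:o, 3:i}
piece 5:u rests on {4:e}
piece 6:o rests on {5:u}
piece 7:o rests on {6:o}
piece 8:b rests on {7:o}
piece 9:o rests on {8:b}
minimal pieces: {0:c, 1:o}
ways to finish when only these pieces remain (= sum over removing one remaining piece with nothing left below it):
  1 left: {9}→1
  2 left: {8,9}→1
  3 left: {7,8,9}→1
  4 left: {6,7,8,9}→1
  5 left: {5,6,7,8,9}→1
  6 left: {4,5,6,7,8,9}→1
  7 left: {1,4,5,6,7,8,9}→1  {3,4,5,6,7,8,9}→1
  8 left: {1,3,4,5,6,7,8,9}→2  {2,3,4,5,6,7,8,9}→1
  placing 0:c first → 3 extensions
  placing 1:o first → 1 extensions
total linear extensions = 4

4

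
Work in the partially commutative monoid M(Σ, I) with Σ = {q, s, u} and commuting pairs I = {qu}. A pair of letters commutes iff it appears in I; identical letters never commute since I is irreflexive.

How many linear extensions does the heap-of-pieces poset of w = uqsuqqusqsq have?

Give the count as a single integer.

piece 0:u — minimal
piece 1:q — minimal
piece 2:s rests on {0:u, 1:q}
piece 3:u rests on {2:s}
piece 4:q rests on {2:s}
piece 5:q rests on {4:q}
piece 6:u rests on {3:u}
piece 7:s rests on {5:q, 6:u}
piece 8:q rests on {7:s}
piece 9:s rests on {8:q}
piece 10:q rests on {9:s}
minimal pieces: {0:u, 1:q}
ways to finish when only these pieces remain (= sum over removing one remaining piece with nothing left below it):
  1 left: {10}→1
  2 left: {9,10}→1
  3 left: {8,9,10}→1
  4 left: {7,8,9,10}→1
  5 left: {5,7,8,9,10}→1  {6,7,8,9,10}→1
  6 left: {3,6,7,8,9,10}→1  {4,5,7,8,9,10}→1  {5,6,7,8,9,10}→2
  7 left: {3,5,6,7,8,9,10}→3  {4,5,6,7,8,9,10}→3
  8 left: {3,4,5,6,7,8,9,10}→6
  9 left: {2,3,4,5,6,7,8,9,10}→6
  placing 0:u first → 6 extensions
  placing 1:q first → 6 extensions
total linear extensions = 12

12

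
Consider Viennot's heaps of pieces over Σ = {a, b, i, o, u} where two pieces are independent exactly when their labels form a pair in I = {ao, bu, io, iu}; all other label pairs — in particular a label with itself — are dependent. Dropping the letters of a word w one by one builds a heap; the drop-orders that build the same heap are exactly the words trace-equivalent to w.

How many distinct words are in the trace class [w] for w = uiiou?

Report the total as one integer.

10

piece 0:u — minimal
piece 1:i — minimal
piece 2:i rests on {1:i}
piece 3:o rests on {0:u}
piece 4:u rests on {3:o}
minimal pieces: {0:u, 1:i}
ways to finish when only these pieces remain (= sum over removing one remaining piece with nothing left below it):
  1 left: {2}→1  {4}→1
  2 left: {1,2}→1  {2,4}→2  {3,4}→1
  3 left: {0,3,4}→1  {1,2,4}→3  {2,3,4}→3
  placing 0:u first → 6 extensions
  placing 1:i first → 4 extensions
total linear extensions = 10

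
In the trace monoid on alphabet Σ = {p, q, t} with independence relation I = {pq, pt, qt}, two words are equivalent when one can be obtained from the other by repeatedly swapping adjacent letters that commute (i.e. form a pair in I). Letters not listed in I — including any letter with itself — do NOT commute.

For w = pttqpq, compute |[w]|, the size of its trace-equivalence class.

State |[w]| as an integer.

90

#0=p has no predecessor
#1=t has no predecessor
#2=t depends on [1:t]
#3=q has no predecessor
#4=p depends on [0:p]
#5=q depends on [3:q]
sources: [0:p, 1:t, 3:q]
N(rest) = Σ N(rest − s) over sources s of rest; N(one piece) = 1:
  size 1 → [2]=1  [4]=1  [5]=1
  size 2 → [0,4]=1  [1,2]=1  [2,4]=2  [2,5]=2  [3,5]=1  [4,5]=2
  size 3 → [0,2,4]=3  [0,4,5]=3  [1,2,4]=3  [1,2,5]=3  [2,3,5]=3  [2,4,5]=6  [3,4,5]=3
  size 4 → [0,1,2,4]=6  [0,2,4,5]=12  [0,3,4,5]=6  [1,2,3,5]=6  [1,2,4,5]=12  [2,3,4,5]=12
  first=0(p) contributes 30
  first=1(t) contributes 30
  first=3(q) contributes 30
|[w]| = 90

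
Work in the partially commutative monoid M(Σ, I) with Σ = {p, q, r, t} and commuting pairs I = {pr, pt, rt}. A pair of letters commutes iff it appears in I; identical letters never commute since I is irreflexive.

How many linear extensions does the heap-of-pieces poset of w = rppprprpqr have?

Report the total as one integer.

56

0(r) covers ∅
1(p) covers ∅
2(p) covers 1:p
3(p) covers 2:p
4(r) covers 0:r
5(p) covers 3:p
6(r) covers 4:r
7(p) covers 5:p
8(q) covers 6:r, 7:p
9(r) covers 8:q
floor of heap: 0:r, 1:p
completions by unplaced set U, small U first (add the entries for U minus each lowest piece of U):
  |U|=1: {9}:1
  |U|=2: {8,9}:1
  |U|=3: {6,8,9}:1  {7,8,9}:1
  |U|=4: {4,6,8,9}:1  {5,7,8,9}:1  {6,7,8,9}:2
  |U|=5: {0,4,6,8,9}:1  {3,5,7,8,9}:1  {4,6,7,8,9}:3  {5,6,7,8,9}:3
  |U|=6: {0,4,6,7,8,9}:4  {2,3,5,7,8,9}:1  {3,5,6,7,8,9}:4  {4,5,6,7,8,9}:6
  |U|=7: {0,4,5,6,7,8,9}:10  {1,2,3,5,7,8,9}:1  {2,3,5,6,7,8,9}:5  {3,4,5,6,7,8,9}:10
  |U|=8: {0,3,4,5,6,7,8,9}:20  {1,2,3,5,6,7,8,9}:6  {2,3,4,5,6,7,8,9}:15
  start at 0(r): 21
  start at 1(p): 35
sum over floor = 56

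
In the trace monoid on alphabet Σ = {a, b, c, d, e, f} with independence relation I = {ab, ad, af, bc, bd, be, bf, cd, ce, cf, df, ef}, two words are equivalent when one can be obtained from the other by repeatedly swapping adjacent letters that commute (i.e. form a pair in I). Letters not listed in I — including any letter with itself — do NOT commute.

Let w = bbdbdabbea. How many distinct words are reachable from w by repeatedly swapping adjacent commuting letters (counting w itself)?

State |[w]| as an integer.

756

#0=b has no predecessor
#1=b depends on [0:b]
#2=d has no predecessor
#3=b depends on [1:b]
#4=d depends on [2:d]
#5=a has no predecessor
#6=b depends on [3:b]
#7=b depends on [6:b]
#8=e depends on [4:d, 5:a]
#9=a depends on [8:e]
sources: [0:b, 2:d, 5:a]
N(rest) = Σ N(rest − s) over sources s of rest; N(one piece) = 1:
  size 1 → [7]=1  [9]=1
  size 2 → [6,7]=1  [7,9]=2  [8,9]=1
  size 3 → [3,6,7]=1  [4,8,9]=1  [5,8,9]=1  [6,7,9]=3  [7,8,9]=3
  size 4 → [1,3,6,7]=1  [2,4,8,9]=1  [3,6,7,9]=4  [4,5,8,9]=2  [4,7,8,9]=4  [5,7,8,9]=4  [6,7,8,9]=6
  size 5 → [0,1,3,6,7]=1  [1,3,6,7,9]=5  [2,4,5,8,9]=3  [2,4,7,8,9]=5  [3,6,7,8,9]=10  [4,5,7,8,9]=10  [4,6,7,8,9]=10  [5,6,7,8,9]=10
  size 6 → [0,1,3,6,7,9]=6  [1,3,6,7,8,9]=15  [2,4,5,7,8,9]=18  [2,4,6,7,8,9]=15  [3,4,6,7,8,9]=20  [3,5,6,7,8,9]=20  [4,5,6,7,8,9]=30
  size 7 → [0,1,3,6,7,8,9]=21  [1,3,4,6,7,8,9]=35  [1,3,5,6,7,8,9]=35  [2,3,4,6,7,8,9]=35  [2,4,5,6,7,8,9]=63  [3,4,5,6,7,8,9]=70
  size 8 → [0,1,3,4,6,7,8,9]=56  [0,1,3,5,6,7,8,9]=56  [1,2,3,4,6,7,8,9]=70  [1,3,4,5,6,7,8,9]=140  [2,3,4,5,6,7,8,9]=168
  first=0(b) contributes 378
  first=2(d) contributes 252
  first=5(a) contributes 126
|[w]| = 756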